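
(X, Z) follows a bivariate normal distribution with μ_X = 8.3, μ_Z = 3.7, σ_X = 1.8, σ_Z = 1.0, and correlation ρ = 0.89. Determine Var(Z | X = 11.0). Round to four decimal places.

Var(Z | X=x) = (1 − ρ²)·σ_Z².
Var(Z | X=11.0) = (1.0)²·(1 − (0.89)²) = 1·0.2079 = 0.2079.

0.2079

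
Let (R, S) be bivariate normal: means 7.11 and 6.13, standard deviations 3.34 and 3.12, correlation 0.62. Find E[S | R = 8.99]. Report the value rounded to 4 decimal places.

7.2188

For a bivariate normal, E[S | R=x] = μ_S + ρ·(σ_S/σ_R)·(x − μ_R).
E[S | R=8.99] = 6.13 + (0.62)·(3.12/3.34)·(8.99 − (7.11)) = 6.13 + (0.57916)·(1.88) = 7.2188.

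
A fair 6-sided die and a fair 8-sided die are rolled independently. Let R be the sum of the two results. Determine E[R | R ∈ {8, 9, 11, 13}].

P(R ∈ {8, 9, 11, 13}) = 3/8.
Σ over the event: 8·1/8 + 9·1/8 + 11·1/12 + 13·1/24 = 43/12.
E[R | R ∈ {8, 9, 11, 13}] = (43/12) / (3/8) = 86/9.

86/9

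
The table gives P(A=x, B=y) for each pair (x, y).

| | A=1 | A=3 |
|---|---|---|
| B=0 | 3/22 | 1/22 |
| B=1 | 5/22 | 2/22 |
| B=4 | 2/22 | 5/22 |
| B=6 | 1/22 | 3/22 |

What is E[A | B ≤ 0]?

3/2

P(B ≤ 0) = 2/11.
Σ A·P over the event = 1·(3/22) + 3·(1/22) = 3/11.
E[A | B ≤ 0] = (3/11) / (2/11) = 3/2.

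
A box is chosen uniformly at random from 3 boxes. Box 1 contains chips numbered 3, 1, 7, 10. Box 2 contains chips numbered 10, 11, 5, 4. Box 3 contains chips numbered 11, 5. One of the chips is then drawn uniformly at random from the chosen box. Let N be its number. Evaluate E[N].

E[N | box 1] = (3+1+7+10)/4 = 21/4.
E[N | box 2] = (10+11+5+4)/4 = 15/2.
E[N | box 3] = (11+5)/2 = 8.
E[N] = (1/3)·(21/4) + (1/3)·(15/2) + (1/3)·(8) = 83/12.

83/12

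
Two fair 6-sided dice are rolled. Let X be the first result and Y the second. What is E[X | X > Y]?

14/3

P(X > Y) = 5/12.
Summing X·P(x,y) over outcomes with X > Y gives 35/18.
E[X | X > Y] = (35/18) / (5/12) = 14/3.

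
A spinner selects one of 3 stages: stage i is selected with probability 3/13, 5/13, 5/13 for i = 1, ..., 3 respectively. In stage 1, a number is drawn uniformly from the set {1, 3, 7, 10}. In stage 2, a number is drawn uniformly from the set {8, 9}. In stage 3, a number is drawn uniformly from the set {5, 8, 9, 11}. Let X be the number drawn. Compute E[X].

199/26

E[X | stage 1] = (1+3+7+10)/4 = 21/4.
E[X | stage 2] = (8+9)/2 = 17/2.
E[X | stage 3] = (5+8+9+11)/4 = 33/4.
E[X] = (3/13)·(21/4) + (5/13)·(17/2) + (5/13)·(33/4) = 199/26.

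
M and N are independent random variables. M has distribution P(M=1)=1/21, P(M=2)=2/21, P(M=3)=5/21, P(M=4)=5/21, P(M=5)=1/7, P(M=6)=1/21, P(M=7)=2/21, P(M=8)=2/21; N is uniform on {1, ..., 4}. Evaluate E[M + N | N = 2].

19/3

P(N = 2) = 1/4.
Summing (M+N)·P(x,y) over outcomes with N = 2 gives 19/12.
E[M + N | N = 2] = (19/12) / (1/4) = 19/3.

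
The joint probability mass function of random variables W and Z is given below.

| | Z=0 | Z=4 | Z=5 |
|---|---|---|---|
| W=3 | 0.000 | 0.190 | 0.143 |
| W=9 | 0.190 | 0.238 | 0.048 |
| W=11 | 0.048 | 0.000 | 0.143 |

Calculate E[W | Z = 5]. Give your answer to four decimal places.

7.2874

P(Z = 5) = 0.334.
Σ W·P over the event = 3·(0.143) + 9·(0.048) + 11·(0.143) = 2.434.
E[W | Z = 5] = (2.434) / (0.334) = 7.2874.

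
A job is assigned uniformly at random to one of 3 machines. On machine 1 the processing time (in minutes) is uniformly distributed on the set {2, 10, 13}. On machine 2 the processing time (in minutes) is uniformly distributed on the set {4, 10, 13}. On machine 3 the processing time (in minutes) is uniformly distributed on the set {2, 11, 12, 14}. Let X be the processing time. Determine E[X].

325/36

E[X | machine 1] = (2+10+13)/3 = 25/3.
E[X | machine 2] = (4+10+13)/3 = 9.
E[X | machine 3] = (2+11+12+14)/4 = 39/4.
E[X] = (1/3)·(25/3) + (1/3)·(9) + (1/3)·(39/4) = 325/36.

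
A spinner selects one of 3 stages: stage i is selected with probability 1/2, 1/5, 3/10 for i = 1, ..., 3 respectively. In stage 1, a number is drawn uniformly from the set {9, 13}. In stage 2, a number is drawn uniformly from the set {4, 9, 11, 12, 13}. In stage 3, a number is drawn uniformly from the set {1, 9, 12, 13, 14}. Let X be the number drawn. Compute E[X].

52/5

E[X | stage 1] = (9+13)/2 = 11.
E[X | stage 2] = (4+9+11+12+13)/5 = 49/5.
E[X | stage 3] = (1+9+12+13+14)/5 = 49/5.
By the law of total expectation,
E[X] = (1/2)·(11) + (1/5)·(49/5) + (3/10)·(49/5) = 52/5.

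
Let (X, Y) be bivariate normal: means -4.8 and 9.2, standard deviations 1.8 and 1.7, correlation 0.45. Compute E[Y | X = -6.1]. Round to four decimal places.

8.6475

For a bivariate normal, E[Y | X=x] = μ_Y + ρ·(σ_Y/σ_X)·(x − μ_X).
E[Y | X=-6.1] = 9.2 + (0.45)·(1.7/1.8)·(-6.1 − (-4.8)) = 9.2 + (0.425)·(-1.3) = 8.6475.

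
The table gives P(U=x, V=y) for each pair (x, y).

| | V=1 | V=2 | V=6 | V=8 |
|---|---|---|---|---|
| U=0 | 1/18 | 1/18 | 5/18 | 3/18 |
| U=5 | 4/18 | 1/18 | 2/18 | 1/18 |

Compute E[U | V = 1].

4

P(V = 1) = 5/18.
Σ U·P over the event = 0·(1/18) + 5·(4/18) = 10/9.
E[U | V = 1] = (10/9) / (5/18) = 4.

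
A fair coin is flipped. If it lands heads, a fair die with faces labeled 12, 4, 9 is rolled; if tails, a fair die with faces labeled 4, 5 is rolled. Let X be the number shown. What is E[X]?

E[X | heads] = (12+4+9)/3 = 25/3.
E[X | tails] = (4+5)/2 = 9/2.
E[X] = (1/2)·(25/3) + (1/2)·(9/2) = 77/12.

77/12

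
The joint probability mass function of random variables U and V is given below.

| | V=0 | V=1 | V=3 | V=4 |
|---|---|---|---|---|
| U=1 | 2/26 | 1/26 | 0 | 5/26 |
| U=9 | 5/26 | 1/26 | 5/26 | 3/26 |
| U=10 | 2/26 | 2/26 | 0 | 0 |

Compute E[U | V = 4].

4

P(V = 4) = 4/13.
Σ U·P over the event = 1·(5/26) + 9·(3/26) = 16/13.
E[U | V = 4] = (16/13) / (4/13) = 4.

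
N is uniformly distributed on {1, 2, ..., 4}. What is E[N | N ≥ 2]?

3

Given N ≥ 2, N is equally likely to be any of {2, 3, 4}.
E[N | N ≥ 2] = (2 + 3 + 4) / 3 = 3.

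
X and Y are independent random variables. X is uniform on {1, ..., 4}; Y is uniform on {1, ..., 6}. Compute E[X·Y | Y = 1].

5/2

P(Y = 1) = 1/6.
Summing XY·P(x,y) over outcomes with Y = 1 gives 5/12.
E[X·Y | Y = 1] = (5/12) / (1/6) = 5/2.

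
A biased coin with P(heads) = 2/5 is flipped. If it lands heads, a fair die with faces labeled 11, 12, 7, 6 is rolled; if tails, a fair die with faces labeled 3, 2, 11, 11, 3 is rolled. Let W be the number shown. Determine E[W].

E[W | heads] = (11+12+7+6)/4 = 9.
E[W | tails] = (3+2+11+11+3)/5 = 6.
By the law of total expectation,
E[W] = (2/5)·(9) + (3/5)·(6) = 36/5.

36/5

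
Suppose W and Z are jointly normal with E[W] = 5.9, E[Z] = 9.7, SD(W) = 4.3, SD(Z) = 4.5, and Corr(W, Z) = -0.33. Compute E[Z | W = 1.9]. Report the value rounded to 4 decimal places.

11.0814

E[Z | W=x] = μ_Z + ρ(σ_Z/σ_W)(x − μ_W) for jointly normal variables.
E[Z | W=1.9] = 9.7 + (-0.33)·(4.5/4.3)·(1.9 − (5.9)) = 9.7 + (-0.34535)·(-4) = 11.0814.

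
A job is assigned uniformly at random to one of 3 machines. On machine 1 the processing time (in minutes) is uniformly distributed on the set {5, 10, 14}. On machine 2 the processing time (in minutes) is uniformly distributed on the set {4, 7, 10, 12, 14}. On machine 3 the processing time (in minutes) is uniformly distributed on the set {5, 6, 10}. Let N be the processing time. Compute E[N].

E[N | machine 1] = (5+10+14)/3 = 29/3.
E[N | machine 2] = (4+7+10+12+14)/5 = 47/5.
E[N | machine 3] = (5+6+10)/3 = 7.
E[N] = (1/3)·(29/3) + (1/3)·(47/5) + (1/3)·(7) = 391/45.

391/45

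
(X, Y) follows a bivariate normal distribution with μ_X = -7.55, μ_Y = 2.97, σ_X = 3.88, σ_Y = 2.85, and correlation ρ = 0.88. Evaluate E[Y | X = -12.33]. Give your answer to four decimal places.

-0.1198

The regression of Y on X has slope ρ·σ_Y/σ_X and passes through (μ_X, μ_Y).
E[Y | X=-12.33] = 2.97 + (0.88)·(2.85/3.88)·(-12.33 − (-7.55)) = 2.97 + (0.646392)·(-4.78) = -0.1198.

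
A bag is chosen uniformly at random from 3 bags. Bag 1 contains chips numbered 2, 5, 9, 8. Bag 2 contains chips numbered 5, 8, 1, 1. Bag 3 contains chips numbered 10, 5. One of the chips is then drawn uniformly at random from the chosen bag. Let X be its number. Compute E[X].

23/4

E[X | bag 1] = (2+5+9+8)/4 = 6.
E[X | bag 2] = (5+8+1+1)/4 = 15/4.
E[X | bag 3] = (10+5)/2 = 15/2.
By the law of total expectation,
E[X] = (1/3)·(6) + (1/3)·(15/4) + (1/3)·(15/2) = 23/4.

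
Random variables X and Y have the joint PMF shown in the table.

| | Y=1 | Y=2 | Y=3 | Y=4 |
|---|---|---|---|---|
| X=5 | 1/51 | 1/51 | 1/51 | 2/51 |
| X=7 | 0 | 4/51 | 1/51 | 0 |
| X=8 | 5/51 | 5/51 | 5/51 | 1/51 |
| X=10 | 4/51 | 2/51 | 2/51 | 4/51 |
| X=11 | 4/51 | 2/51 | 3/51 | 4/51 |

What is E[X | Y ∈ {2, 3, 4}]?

P(Y ∈ {2, 3, 4}) = 37/51.
Summing X·P(X=x,Y=y) over the conditioning event gives 322/51.
E[X | Y ∈ {2, 3, 4}] = (322/51) / (37/51) = 322/37.

322/37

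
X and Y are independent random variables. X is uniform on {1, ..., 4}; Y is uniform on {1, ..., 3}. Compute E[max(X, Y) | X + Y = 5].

10/3

P(X + Y = 5) = 1/4.
Summing max(X,Y)·P(x,y) over outcomes with X + Y = 5 gives 5/6.
E[max(X, Y) | X + Y = 5] = (5/6) / (1/4) = 10/3.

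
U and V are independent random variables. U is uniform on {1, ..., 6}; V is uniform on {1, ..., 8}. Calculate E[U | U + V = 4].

Outcomes with U + V = 4: (1,3), (2,2), (3,1), each with probability 1/48.
E[U | U + V = 4] = (1 + 2 + 3) / 3 = 2.

2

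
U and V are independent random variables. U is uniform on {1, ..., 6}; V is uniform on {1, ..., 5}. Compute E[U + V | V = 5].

17/2

P(V = 5) = 1/5.
Summing (U+V)·P(x,y) over outcomes with V = 5 gives 17/10.
E[U + V | V = 5] = (17/10) / (1/5) = 17/2.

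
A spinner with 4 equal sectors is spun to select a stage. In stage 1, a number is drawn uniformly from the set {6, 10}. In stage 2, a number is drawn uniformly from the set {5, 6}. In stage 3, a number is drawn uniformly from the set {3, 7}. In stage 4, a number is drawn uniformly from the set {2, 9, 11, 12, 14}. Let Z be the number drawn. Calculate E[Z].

281/40

E[Z | stage 1] = (6+10)/2 = 8.
E[Z | stage 2] = (5+6)/2 = 11/2.
E[Z | stage 3] = (3+7)/2 = 5.
E[Z | stage 4] = (2+9+11+12+14)/5 = 48/5.
E[Z] = (1/4)·(8) + (1/4)·(11/2) + (1/4)·(5) + (1/4)·(48/5) = 281/40.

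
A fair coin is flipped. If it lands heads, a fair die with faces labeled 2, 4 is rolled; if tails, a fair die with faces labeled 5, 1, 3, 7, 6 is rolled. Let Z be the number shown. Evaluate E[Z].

E[Z | heads] = (2+4)/2 = 3.
E[Z | tails] = (5+1+3+7+6)/5 = 22/5.
E[Z] = (1/2)·(3) + (1/2)·(22/5) = 37/10.

37/10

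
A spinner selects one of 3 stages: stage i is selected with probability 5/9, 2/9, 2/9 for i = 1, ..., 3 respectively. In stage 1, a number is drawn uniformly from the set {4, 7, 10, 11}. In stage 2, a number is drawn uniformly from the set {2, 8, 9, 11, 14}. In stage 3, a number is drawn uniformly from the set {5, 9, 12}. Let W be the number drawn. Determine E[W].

1124/135

E[W | stage 1] = (4+7+10+11)/4 = 8.
E[W | stage 2] = (2+8+9+11+14)/5 = 44/5.
E[W | stage 3] = (5+9+12)/3 = 26/3.
By the law of total expectation,
E[W] = (5/9)·(8) + (2/9)·(44/5) + (2/9)·(26/3) = 1124/135.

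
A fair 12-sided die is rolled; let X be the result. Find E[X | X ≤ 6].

Given X ≤ 6, X is equally likely to be any of {1, 2, 3, 4, 5, 6}.
E[X | X ≤ 6] = (1 + 2 + 3 + 4 + 5 + 6) / 6 = 7/2.

7/2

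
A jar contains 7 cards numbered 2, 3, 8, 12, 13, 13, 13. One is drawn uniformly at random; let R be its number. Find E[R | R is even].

22/3

P(R is even) = 3/7.
Σ over the event: 2·1/7 + 8·1/7 + 12·1/7 = 22/7.
E[R | R is even] = (22/7) / (3/7) = 22/3.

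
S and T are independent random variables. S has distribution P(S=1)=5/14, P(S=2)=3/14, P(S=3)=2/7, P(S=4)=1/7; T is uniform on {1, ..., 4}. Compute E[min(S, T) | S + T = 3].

P(S + T = 3) = 1/7.
Summing min(S,T)·P(x,y) over outcomes with S + T = 3 gives 1/7.
E[min(S, T) | S + T = 3] = (1/7) / (1/7) = 1.

1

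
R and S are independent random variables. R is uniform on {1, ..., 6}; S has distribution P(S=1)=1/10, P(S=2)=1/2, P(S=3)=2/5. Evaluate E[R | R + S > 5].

P(R + S > 5) = 11/20.
Summing R·P(x,y) over outcomes with R + S > 5 gives 79/30.
E[R | R + S > 5] = (79/30) / (11/20) = 158/33.

158/33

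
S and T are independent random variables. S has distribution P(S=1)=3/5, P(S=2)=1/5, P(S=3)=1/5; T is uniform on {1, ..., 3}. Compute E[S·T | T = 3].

24/5

P(T = 3) = 1/3.
Summing ST·P(x,y) over outcomes with T = 3 gives 8/5.
E[S·T | T = 3] = (8/5) / (1/3) = 24/5.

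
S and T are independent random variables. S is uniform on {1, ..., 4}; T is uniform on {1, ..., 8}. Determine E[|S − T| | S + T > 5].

P(S + T > 5) = 11/16.
Summing |S−T|·P(x,y) over outcomes with S + T > 5 gives 35/16.
E[|S − T| | S + T > 5] = (35/16) / (11/16) = 35/11.

35/11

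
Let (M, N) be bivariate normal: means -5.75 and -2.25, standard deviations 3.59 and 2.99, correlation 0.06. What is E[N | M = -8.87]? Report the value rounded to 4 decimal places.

The regression of N on M has slope ρ·σ_N/σ_M and passes through (μ_M, μ_N).
E[N | M=-8.87] = -2.25 + (0.06)·(2.99/3.59)·(-8.87 − (-5.75)) = -2.25 + (0.049972)·(-3.12) = -2.4059.

-2.4059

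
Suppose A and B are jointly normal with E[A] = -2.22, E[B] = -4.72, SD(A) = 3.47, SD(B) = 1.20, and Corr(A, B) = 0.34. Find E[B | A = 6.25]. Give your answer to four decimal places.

-3.7241

For a bivariate normal, E[B | A=x] = μ_B + ρ·(σ_B/σ_A)·(x − μ_A).
E[B | A=6.25] = -4.72 + (0.34)·(1.20/3.47)·(6.25 − (-2.22)) = -4.72 + (0.11758)·(8.47) = -3.7241.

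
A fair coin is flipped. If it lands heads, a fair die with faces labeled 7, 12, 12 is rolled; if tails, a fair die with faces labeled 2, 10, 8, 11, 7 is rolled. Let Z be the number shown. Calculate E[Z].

269/30

E[Z | heads] = (7+12+12)/3 = 31/3.
E[Z | tails] = (2+10+8+11+7)/5 = 38/5.
E[Z] = (1/2)·(31/3) + (1/2)·(38/5) = 269/30.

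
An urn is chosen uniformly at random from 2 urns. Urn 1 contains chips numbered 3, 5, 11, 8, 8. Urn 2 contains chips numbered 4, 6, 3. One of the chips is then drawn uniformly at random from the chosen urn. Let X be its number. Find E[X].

17/3

E[X | urn 1] = (3+5+11+8+8)/5 = 7.
E[X | urn 2] = (4+6+3)/3 = 13/3.
By the law of total expectation,
E[X] = (1/2)·(7) + (1/2)·(13/3) = 17/3.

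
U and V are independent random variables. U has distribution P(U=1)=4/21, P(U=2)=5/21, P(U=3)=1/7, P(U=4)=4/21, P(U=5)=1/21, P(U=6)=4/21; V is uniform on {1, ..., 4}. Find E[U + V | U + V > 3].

P(U + V > 3) = 71/84.
Summing (U+V)·P(x,y) over outcomes with U + V > 3 gives 149/28.
E[U + V | U + V > 3] = (149/28) / (71/84) = 447/71.

447/71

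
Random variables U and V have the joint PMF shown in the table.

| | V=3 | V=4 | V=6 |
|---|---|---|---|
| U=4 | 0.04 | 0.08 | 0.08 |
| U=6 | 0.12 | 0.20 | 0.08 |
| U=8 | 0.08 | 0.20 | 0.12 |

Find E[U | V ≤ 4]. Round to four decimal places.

6.4444

P(V ≤ 4) = 0.72.
Summing U·P(U=x,V=y) over the conditioning event gives 4.64.
E[U | V ≤ 4] = (4.64) / (0.72) = 6.4444.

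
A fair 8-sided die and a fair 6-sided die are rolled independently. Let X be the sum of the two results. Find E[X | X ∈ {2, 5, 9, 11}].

P(X ∈ {2, 5, 9, 11}) = 5/16.
Σ over the event: 2·1/48 + 5·1/12 + 9·1/8 + 11·1/12 = 5/2.
E[X | X ∈ {2, 5, 9, 11}] = (5/2) / (5/16) = 8.

8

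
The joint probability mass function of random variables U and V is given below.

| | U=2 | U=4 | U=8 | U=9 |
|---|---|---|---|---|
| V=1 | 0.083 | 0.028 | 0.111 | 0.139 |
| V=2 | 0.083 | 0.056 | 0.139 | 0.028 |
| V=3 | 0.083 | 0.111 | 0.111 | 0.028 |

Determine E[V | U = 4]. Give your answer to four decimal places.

2.4256

P(U = 4) = 0.195.
Σ V·P over the event = 1·(0.028) + 2·(0.056) + 3·(0.111) = 0.473.
E[V | U = 4] = (0.473) / (0.195) = 2.4256.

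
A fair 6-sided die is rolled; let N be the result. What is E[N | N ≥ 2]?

4

Given N ≥ 2, N is equally likely to be any of {2, 3, 4, 5, 6}.
E[N | N ≥ 2] = (2 + 3 + 4 + 5 + 6) / 5 = 4.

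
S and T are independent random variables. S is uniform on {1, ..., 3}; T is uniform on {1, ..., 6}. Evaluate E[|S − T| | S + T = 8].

3

Outcomes with S + T = 8: (2,6), (3,5), each with probability 1/18.
E[|S − T| | S + T = 8] = (4 + 2) / 2 = 3.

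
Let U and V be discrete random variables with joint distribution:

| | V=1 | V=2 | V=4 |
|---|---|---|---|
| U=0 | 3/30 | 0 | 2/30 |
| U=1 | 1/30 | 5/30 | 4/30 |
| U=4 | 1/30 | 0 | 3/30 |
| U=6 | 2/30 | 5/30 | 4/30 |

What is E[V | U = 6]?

P(U = 6) = 11/30.
Summing V·P(U=x,V=y) over the conditioning event gives 14/15.
E[V | U = 6] = (14/15) / (11/30) = 28/11.

28/11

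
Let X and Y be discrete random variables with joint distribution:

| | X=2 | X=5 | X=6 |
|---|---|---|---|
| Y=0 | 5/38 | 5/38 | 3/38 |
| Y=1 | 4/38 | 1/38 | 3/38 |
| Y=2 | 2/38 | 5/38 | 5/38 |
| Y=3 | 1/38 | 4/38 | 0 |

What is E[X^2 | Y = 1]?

149/8

P(Y = 1) = 4/19.
Σ X^2·P over the event = 4·(4/38) + 25·(1/38) + 36·(3/38) = 149/38.
E[X^2 | Y = 1] = (149/38) / (4/19) = 149/8.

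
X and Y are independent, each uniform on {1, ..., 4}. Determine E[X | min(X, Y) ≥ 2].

P(min(X, Y) ≥ 2) = 9/16.
Summing X·P(x,y) over outcomes with min(X, Y) ≥ 2 gives 27/16.
E[X | min(X, Y) ≥ 2] = (27/16) / (9/16) = 3.

3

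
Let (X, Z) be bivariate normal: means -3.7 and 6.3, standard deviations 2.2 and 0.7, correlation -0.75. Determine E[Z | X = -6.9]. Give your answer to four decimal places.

7.0636

E[Z | X=x] = μ_Z + ρ(σ_Z/σ_X)(x − μ_X) for jointly normal variables.
E[Z | X=-6.9] = 6.3 + (-0.75)·(0.7/2.2)·(-6.9 − (-3.7)) = 6.3 + (-0.23864)·(-3.2) = 7.0636.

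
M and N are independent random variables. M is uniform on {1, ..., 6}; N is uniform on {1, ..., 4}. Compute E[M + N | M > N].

47/7

P(M > N) = 7/12.
Summing (M+N)·P(x,y) over outcomes with M > N gives 47/12.
E[M + N | M > N] = (47/12) / (7/12) = 47/7.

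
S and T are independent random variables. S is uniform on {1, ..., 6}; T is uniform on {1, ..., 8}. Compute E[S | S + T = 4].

2

P(S + T = 4) = 1/16.
Summing S·P(x,y) over outcomes with S + T = 4 gives 1/8.
E[S | S + T = 4] = (1/8) / (1/16) = 2.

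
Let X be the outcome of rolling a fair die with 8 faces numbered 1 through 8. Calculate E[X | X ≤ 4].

5/2

Given X ≤ 4, X is equally likely to be any of {1, 2, 3, 4}.
E[X | X ≤ 4] = (1 + 2 + 3 + 4) / 4 = 5/2.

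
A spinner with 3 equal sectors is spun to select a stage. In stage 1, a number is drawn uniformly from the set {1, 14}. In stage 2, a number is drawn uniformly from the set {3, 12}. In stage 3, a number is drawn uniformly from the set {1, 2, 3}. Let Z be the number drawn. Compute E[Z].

17/3

E[Z | stage 1] = (1+14)/2 = 15/2.
E[Z | stage 2] = (3+12)/2 = 15/2.
E[Z | stage 3] = (1+2+3)/3 = 2.
By the law of total expectation,
E[Z] = (1/3)·(15/2) + (1/3)·(15/2) + (1/3)·(2) = 17/3.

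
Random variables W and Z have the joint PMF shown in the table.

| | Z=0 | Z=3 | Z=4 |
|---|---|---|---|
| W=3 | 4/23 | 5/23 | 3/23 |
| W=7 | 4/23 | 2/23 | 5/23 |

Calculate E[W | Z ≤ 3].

23/5

P(Z ≤ 3) = 15/23.
Summing W·P(W=x,Z=y) over the conditioning event gives 3.
E[W | Z ≤ 3] = (3) / (15/23) = 23/5.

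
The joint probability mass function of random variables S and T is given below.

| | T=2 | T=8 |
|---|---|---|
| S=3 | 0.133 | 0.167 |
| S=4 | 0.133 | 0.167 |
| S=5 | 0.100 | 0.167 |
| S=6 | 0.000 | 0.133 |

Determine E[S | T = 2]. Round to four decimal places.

3.9098

P(T = 2) = 0.366.
Σ S·P over the event = 3·(0.133) + 4·(0.133) + 5·(0.100) = 1.431.
E[S | T = 2] = (1.431) / (0.366) = 3.9098.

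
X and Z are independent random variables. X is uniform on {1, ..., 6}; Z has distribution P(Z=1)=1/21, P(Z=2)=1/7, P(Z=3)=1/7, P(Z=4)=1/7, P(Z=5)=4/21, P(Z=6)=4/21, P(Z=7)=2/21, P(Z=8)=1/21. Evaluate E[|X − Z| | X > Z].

P(X > Z) = 2/7.
Summing |X−Z|·P(x,y) over outcomes with X > Z gives 38/63.
E[|X − Z| | X > Z] = (38/63) / (2/7) = 19/9.

19/9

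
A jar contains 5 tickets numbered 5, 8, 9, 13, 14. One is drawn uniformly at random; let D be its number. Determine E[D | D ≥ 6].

11

P(D ≥ 6) = 4/5.
Σ over the event: 8·1/5 + 9·1/5 + 13·1/5 + 14·1/5 = 44/5.
E[D | D ≥ 6] = (44/5) / (4/5) = 11.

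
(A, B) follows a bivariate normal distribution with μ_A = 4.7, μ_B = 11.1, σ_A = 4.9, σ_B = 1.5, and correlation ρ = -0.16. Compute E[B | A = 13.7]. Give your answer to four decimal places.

For a bivariate normal, E[B | A=x] = μ_B + ρ·(σ_B/σ_A)·(x − μ_A).
E[B | A=13.7] = 11.1 + (-0.16)·(1.5/4.9)·(13.7 − (4.7)) = 11.1 + (-0.04898)·(9) = 10.6592.

10.6592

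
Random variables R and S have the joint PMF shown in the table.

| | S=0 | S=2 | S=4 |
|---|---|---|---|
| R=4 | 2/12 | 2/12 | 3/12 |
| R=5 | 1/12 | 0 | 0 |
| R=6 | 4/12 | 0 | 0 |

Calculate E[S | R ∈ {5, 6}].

0

P(R ∈ {5, 6}) = 5/12.
Σ S·P over the event = 0·(1/12) + 0·(4/12) = 0.
E[S | R ∈ {5, 6}] = (0) / (5/12) = 0.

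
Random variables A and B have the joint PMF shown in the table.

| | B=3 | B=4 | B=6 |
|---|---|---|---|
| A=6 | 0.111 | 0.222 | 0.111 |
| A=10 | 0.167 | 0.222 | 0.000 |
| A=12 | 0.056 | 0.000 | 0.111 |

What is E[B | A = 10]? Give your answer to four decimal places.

P(A = 10) = 0.389.
Σ B·P over the event = 3·(0.167) + 4·(0.222) = 1.389.
E[B | A = 10] = (1.389) / (0.389) = 3.5707.

3.5707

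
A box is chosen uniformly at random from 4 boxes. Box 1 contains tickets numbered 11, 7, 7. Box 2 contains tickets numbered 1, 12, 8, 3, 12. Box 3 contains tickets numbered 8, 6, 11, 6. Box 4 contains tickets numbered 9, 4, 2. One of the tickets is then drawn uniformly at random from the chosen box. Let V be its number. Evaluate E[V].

E[V | box 1] = (11+7+7)/3 = 25/3.
E[V | box 2] = (1+12+8+3+12)/5 = 36/5.
E[V | box 3] = (8+6+11+6)/4 = 31/4.
E[V | box 4] = (9+4+2)/3 = 5.
E[V] = (1/4)·(25/3) + (1/4)·(36/5) + (1/4)·(31/4) + (1/4)·(5) = 1697/240.

1697/240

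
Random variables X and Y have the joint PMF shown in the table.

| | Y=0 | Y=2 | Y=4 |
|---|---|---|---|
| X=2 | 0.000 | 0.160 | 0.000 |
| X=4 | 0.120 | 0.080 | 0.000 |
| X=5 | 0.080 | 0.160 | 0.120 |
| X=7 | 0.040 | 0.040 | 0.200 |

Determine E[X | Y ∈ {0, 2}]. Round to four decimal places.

P(Y ∈ {0, 2}) = 0.680.
Σ X·P over the event = 2·(0.160) + 4·(0.120) + 4·(0.080) + 5·(0.080) + 5·(0.160) + 7·(0.040) + 7·(0.040) = 2.880.
E[X | Y ∈ {0, 2}] = (2.880) / (0.680) = 4.2353.

4.2353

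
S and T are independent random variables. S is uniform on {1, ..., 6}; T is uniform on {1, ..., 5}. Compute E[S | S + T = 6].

Outcomes with S + T = 6: (1,5), (2,4), (3,3), (4,2), (5,1), each with probability 1/30.
E[S | S + T = 6] = (1 + 2 + 3 + 4 + 5) / 5 = 3.

3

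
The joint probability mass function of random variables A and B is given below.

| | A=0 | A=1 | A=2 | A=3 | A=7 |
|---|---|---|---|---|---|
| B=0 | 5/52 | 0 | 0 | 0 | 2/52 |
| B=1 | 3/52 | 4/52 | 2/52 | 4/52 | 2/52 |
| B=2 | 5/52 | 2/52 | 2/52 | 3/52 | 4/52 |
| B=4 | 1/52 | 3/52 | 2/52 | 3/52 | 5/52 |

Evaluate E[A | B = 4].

P(B = 4) = 7/26.
Σ A·P over the event = 0·(1/52) + 1·(3/52) + 2·(2/52) + 3·(3/52) + 7·(5/52) = 51/52.
E[A | B = 4] = (51/52) / (7/26) = 51/14.

51/14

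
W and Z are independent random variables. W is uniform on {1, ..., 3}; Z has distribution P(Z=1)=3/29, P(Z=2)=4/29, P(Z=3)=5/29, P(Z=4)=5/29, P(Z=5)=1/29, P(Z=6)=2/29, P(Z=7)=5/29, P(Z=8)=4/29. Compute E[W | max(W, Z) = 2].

18/11

P(max(W, Z) = 2) = 11/87.
Summing W·P(x,y) over outcomes with max(W, Z) = 2 gives 6/29.
E[W | max(W, Z) = 2] = (6/29) / (11/87) = 18/11.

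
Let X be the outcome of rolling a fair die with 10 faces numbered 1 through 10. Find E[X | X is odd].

Given X is odd, X is equally likely to be any of {1, 3, 5, 7, 9}.
E[X | X is odd] = (1 + 3 + 5 + 7 + 9) / 5 = 5.

5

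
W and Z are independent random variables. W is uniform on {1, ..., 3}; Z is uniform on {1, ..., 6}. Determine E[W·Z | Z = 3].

Outcomes with Z = 3: (1,3), (2,3), (3,3), each with probability 1/18.
E[W·Z | Z = 3] = (3 + 6 + 9) / 3 = 6.

6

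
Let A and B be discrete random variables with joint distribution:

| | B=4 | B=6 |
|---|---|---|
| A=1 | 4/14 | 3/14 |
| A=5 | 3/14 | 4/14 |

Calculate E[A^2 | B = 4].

79/7

P(B = 4) = 1/2.
Summing A^2·P(A=x,B=y) over the conditioning event gives 79/14.
E[A^2 | B = 4] = (79/14) / (1/2) = 79/7.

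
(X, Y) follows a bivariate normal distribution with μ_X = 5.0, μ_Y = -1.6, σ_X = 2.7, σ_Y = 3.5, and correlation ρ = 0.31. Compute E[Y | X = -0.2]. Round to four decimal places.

-3.6896

The regression of Y on X has slope ρ·σ_Y/σ_X and passes through (μ_X, μ_Y).
E[Y | X=-0.2] = -1.6 + (0.31)·(3.5/2.7)·(-0.2 − (5.0)) = -1.6 + (0.40185)·(-5.2) = -3.6896.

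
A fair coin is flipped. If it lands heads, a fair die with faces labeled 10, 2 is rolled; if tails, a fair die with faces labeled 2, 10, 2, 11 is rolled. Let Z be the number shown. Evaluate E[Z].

49/8

E[Z | heads] = (10+2)/2 = 6.
E[Z | tails] = (2+10+2+11)/4 = 25/4.
By the law of total expectation,
E[Z] = (1/2)·(6) + (1/2)·(25/4) = 49/8.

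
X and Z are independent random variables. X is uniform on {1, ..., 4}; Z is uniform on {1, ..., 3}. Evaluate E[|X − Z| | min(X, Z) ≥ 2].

P(min(X, Z) ≥ 2) = 1/2.
Summing |X−Z|·P(x,y) over outcomes with min(X, Z) ≥ 2 gives 5/12.
E[|X − Z| | min(X, Z) ≥ 2] = (5/12) / (1/2) = 5/6.

5/6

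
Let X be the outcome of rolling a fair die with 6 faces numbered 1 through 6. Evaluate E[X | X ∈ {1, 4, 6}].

P(X ∈ {1, 4, 6}) = 1/2.
Σ over the event: 1·1/6 + 4·1/6 + 6·1/6 = 11/6.
E[X | X ∈ {1, 4, 6}] = (11/6) / (1/2) = 11/3.

11/3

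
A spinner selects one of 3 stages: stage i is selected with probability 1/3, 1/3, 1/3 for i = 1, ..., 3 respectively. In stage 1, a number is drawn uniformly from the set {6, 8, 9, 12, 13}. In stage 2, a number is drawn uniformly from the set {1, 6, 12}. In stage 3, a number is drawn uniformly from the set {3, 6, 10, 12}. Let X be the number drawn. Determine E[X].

1421/180

E[X | stage 1] = (6+8+9+12+13)/5 = 48/5.
E[X | stage 2] = (1+6+12)/3 = 19/3.
E[X | stage 3] = (3+6+10+12)/4 = 31/4.
E[X] = (1/3)·(48/5) + (1/3)·(19/3) + (1/3)·(31/4) = 1421/180.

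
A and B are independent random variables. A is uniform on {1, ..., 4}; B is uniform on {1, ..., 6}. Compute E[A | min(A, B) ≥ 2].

3

P(min(A, B) ≥ 2) = 5/8.
Summing A·P(x,y) over outcomes with min(A, B) ≥ 2 gives 15/8.
E[A | min(A, B) ≥ 2] = (15/8) / (5/8) = 3.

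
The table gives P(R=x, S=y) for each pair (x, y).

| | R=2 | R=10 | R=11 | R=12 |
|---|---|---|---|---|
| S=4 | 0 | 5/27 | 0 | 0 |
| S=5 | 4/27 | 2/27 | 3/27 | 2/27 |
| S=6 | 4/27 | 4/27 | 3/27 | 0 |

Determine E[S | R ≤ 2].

11/2

P(R ≤ 2) = 8/27.
Σ S·P over the event = 5·(4/27) + 6·(4/27) = 44/27.
E[S | R ≤ 2] = (44/27) / (8/27) = 11/2.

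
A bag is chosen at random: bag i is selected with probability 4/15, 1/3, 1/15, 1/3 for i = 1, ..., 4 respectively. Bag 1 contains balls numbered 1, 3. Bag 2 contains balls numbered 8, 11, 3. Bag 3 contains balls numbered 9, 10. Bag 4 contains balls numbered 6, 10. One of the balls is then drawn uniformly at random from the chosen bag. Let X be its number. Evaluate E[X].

113/18

E[X | bag 1] = (1+3)/2 = 2.
E[X | bag 2] = (8+11+3)/3 = 22/3.
E[X | bag 3] = (9+10)/2 = 19/2.
E[X | bag 4] = (6+10)/2 = 8.
By the law of total expectation,
E[X] = (4/15)·(2) + (1/3)·(22/3) + (1/15)·(19/2) + (1/3)·(8) = 113/18.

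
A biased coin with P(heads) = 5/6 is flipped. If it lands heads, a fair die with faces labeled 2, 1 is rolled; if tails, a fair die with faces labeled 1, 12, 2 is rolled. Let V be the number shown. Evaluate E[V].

25/12

E[V | heads] = (2+1)/2 = 3/2.
E[V | tails] = (1+12+2)/3 = 5.
E[V] = (5/6)·(3/2) + (1/6)·(5) = 25/12.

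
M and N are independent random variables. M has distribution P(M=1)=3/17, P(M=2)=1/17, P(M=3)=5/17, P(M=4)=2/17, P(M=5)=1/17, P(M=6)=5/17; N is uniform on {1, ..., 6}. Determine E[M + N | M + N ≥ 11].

P(M + N ≥ 11) = 11/102.
Summing (M+N)·P(x,y) over outcomes with M + N ≥ 11 gives 21/17.
E[M + N | M + N ≥ 11] = (21/17) / (11/102) = 126/11.

126/11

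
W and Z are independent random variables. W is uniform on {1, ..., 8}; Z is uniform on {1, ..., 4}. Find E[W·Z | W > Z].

295/22

P(W > Z) = 11/16.
Summing WZ·P(x,y) over outcomes with W > Z gives 295/32.
E[W·Z | W > Z] = (295/32) / (11/16) = 295/22.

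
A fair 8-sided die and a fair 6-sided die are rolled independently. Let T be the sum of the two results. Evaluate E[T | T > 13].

14

P(T > 13) = 1/48.
Σ over the event: 14·1/48 = 7/24.
E[T | T > 13] = (7/24) / (1/48) = 14.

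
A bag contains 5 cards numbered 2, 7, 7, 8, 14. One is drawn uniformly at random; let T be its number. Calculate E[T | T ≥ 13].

P(T ≥ 13) = 1/5.
Σ over the event: 14·1/5 = 14/5.
E[T | T ≥ 13] = (14/5) / (1/5) = 14.

14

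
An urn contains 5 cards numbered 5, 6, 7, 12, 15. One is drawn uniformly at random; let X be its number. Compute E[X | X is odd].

9

P(X is odd) = 3/5.
Σ over the event: 5·1/5 + 7·1/5 + 15·1/5 = 27/5.
E[X | X is odd] = (27/5) / (3/5) = 9.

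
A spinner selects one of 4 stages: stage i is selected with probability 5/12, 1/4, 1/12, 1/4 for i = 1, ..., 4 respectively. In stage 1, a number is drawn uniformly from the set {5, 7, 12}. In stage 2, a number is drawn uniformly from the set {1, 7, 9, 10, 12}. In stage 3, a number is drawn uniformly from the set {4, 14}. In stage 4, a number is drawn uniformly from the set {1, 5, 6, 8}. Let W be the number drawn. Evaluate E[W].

E[W | stage 1] = (5+7+12)/3 = 8.
E[W | stage 2] = (1+7+9+10+12)/5 = 39/5.
E[W | stage 3] = (4+14)/2 = 9.
E[W | stage 4] = (1+5+6+8)/4 = 5.
E[W] = (5/12)·(8) + (1/4)·(39/5) + (1/12)·(9) + (1/4)·(5) = 437/60.

437/60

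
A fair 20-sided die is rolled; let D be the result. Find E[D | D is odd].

10

Given D is odd, D is equally likely to be any of {1, 3, 5, 7, 9, 11, 13, 15, 17, 19}.
E[D | D is odd] = (1 + 3 + 5 + 7 + 9 + 11 + 13 + 15 + 17 + 19) / 10 = 10.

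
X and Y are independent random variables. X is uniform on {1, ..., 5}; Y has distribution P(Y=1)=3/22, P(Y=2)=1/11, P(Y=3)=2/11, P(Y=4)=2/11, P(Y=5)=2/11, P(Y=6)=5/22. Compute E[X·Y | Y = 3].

9

P(Y = 3) = 2/11.
Summing XY·P(x,y) over outcomes with Y = 3 gives 18/11.
E[X·Y | Y = 3] = (18/11) / (2/11) = 9.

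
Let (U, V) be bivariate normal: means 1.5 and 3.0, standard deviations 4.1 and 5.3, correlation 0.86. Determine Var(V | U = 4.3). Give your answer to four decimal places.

The conditional variance in a bivariate normal is σ_V²(1 − ρ²), independent of x.
Var(V | U=4.3) = (5.3)²·(1 − (0.86)²) = 28.09·0.2604 = 7.3146.

7.3146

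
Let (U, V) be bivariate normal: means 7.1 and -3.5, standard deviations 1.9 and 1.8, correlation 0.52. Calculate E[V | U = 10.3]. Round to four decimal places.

-1.9236

For a bivariate normal, E[V | U=x] = μ_V + ρ·(σ_V/σ_U)·(x − μ_U).
E[V | U=10.3] = -3.5 + (0.52)·(1.8/1.9)·(10.3 − (7.1)) = -3.5 + (0.49263)·(3.2) = -1.9236.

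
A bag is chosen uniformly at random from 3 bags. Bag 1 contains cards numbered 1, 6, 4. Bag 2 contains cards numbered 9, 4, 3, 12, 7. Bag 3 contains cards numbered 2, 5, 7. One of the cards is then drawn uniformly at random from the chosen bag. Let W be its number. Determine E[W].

46/9

E[W | bag 1] = (1+6+4)/3 = 11/3.
E[W | bag 2] = (9+4+3+12+7)/5 = 7.
E[W | bag 3] = (2+5+7)/3 = 14/3.
By the law of total expectation,
E[W] = (1/3)·(11/3) + (1/3)·(7) + (1/3)·(14/3) = 46/9.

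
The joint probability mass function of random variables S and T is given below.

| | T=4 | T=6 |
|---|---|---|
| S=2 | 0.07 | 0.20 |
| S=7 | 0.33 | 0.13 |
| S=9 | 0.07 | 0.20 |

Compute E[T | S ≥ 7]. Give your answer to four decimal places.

4.9041

P(S ≥ 7) = 0.73.
Σ T·P over the event = 4·(0.33) + 6·(0.13) + 4·(0.07) + 6·(0.20) = 3.58.
E[T | S ≥ 7] = (3.58) / (0.73) = 4.9041.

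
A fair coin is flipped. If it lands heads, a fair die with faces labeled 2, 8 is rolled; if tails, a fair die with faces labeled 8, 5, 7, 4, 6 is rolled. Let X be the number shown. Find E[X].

11/2

E[X | heads] = (2+8)/2 = 5.
E[X | tails] = (8+5+7+4+6)/5 = 6.
E[X] = (1/2)·(5) + (1/2)·(6) = 11/2.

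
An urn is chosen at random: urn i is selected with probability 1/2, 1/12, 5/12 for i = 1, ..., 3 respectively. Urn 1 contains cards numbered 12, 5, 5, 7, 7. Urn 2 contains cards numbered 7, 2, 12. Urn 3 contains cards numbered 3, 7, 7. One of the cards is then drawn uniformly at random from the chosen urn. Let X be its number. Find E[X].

E[X | urn 1] = (12+5+5+7+7)/5 = 36/5.
E[X | urn 2] = (7+2+12)/3 = 7.
E[X | urn 3] = (3+7+7)/3 = 17/3.
By the law of total expectation,
E[X] = (1/2)·(36/5) + (1/12)·(7) + (5/12)·(17/3) = 589/90.

589/90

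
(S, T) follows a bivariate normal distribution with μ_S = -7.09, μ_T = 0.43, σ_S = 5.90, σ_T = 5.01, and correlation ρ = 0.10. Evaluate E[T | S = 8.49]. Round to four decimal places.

E[T | S=x] = μ_T + ρ(σ_T/σ_S)(x − μ_S) for jointly normal variables.
E[T | S=8.49] = 0.43 + (0.10)·(5.01/5.90)·(8.49 − (-7.09)) = 0.43 + (0.084915)·(15.58) = 1.7530.

1.7530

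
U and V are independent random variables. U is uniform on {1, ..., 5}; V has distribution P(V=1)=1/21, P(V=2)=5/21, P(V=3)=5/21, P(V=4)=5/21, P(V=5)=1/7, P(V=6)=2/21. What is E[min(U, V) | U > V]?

P(U > V) = 34/105.
Summing min(U,V)·P(x,y) over outcomes with U > V gives 4/5.
E[min(U, V) | U > V] = (4/5) / (34/105) = 42/17.

42/17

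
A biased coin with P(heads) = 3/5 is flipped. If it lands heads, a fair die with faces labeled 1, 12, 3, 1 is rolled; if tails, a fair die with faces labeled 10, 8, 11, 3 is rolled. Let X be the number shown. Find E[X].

E[X | heads] = (1+12+3+1)/4 = 17/4.
E[X | tails] = (10+8+11+3)/4 = 8.
By the law of total expectation,
E[X] = (3/5)·(17/4) + (2/5)·(8) = 23/4.

23/4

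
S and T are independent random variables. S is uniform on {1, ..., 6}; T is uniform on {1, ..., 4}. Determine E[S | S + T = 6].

7/2

P(S + T = 6) = 1/6.
Summing S·P(x,y) over outcomes with S + T = 6 gives 7/12.
E[S | S + T = 6] = (7/12) / (1/6) = 7/2.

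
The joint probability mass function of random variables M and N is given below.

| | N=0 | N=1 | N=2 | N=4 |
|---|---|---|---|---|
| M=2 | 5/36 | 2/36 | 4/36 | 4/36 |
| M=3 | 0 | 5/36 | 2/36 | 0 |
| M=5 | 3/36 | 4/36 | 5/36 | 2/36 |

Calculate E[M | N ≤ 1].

64/19

P(N ≤ 1) = 19/36.
Σ M·P over the event = 2·(5/36) + 2·(2/36) + 3·(5/36) + 5·(3/36) + 5·(4/36) = 16/9.
E[M | N ≤ 1] = (16/9) / (19/36) = 64/19.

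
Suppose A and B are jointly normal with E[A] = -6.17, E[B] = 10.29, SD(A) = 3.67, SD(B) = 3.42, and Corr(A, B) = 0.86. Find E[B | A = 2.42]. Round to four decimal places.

17.1742

For a bivariate normal, E[B | A=x] = μ_B + ρ·(σ_B/σ_A)·(x − μ_A).
E[B | A=2.42] = 10.29 + (0.86)·(3.42/3.67)·(2.42 − (-6.17)) = 10.29 + (0.80142)·(8.59) = 17.1742.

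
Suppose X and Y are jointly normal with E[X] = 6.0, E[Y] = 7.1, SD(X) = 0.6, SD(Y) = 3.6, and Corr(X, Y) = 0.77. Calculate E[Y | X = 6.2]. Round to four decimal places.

E[Y | X=x] = μ_Y + ρ(σ_Y/σ_X)(x − μ_X) for jointly normal variables.
E[Y | X=6.2] = 7.1 + (0.77)·(3.6/0.6)·(6.2 − (6.0)) = 7.1 + (4.62)·(0.2) = 8.0240.

8.0240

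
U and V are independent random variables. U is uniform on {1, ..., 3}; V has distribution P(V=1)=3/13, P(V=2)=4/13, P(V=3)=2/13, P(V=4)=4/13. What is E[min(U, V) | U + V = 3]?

P(U + V = 3) = 7/39.
Summing min(U,V)·P(x,y) over outcomes with U + V = 3 gives 7/39.
E[min(U, V) | U + V = 3] = (7/39) / (7/39) = 1.

1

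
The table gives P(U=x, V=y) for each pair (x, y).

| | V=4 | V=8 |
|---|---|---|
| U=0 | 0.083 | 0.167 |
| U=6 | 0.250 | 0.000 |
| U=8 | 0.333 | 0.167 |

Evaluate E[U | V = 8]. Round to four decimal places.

P(V = 8) = 0.334.
Σ U·P over the event = 0·(0.167) + 8·(0.167) = 1.336.
E[U | V = 8] = (1.336) / (0.334) = 4.0000.

4.0000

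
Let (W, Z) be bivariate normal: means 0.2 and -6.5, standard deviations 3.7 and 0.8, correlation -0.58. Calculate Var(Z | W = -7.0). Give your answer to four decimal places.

0.4247

Var(Z | W=x) = (1 − ρ²)·σ_Z².
Var(Z | W=-7.0) = (0.8)²·(1 − (-0.58)²) = 0.64·0.6636 = 0.4247.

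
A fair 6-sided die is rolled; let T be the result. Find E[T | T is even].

4

Given T is even, T is equally likely to be any of {2, 4, 6}.
E[T | T is even] = (2 + 4 + 6) / 3 = 4.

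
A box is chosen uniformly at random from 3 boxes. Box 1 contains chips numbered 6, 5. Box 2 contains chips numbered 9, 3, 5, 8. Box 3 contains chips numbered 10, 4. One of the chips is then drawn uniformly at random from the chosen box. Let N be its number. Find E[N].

25/4

E[N | box 1] = (6+5)/2 = 11/2.
E[N | box 2] = (9+3+5+8)/4 = 25/4.
E[N | box 3] = (10+4)/2 = 7.
By the law of total expectation,
E[N] = (1/3)·(11/2) + (1/3)·(25/4) + (1/3)·(7) = 25/4.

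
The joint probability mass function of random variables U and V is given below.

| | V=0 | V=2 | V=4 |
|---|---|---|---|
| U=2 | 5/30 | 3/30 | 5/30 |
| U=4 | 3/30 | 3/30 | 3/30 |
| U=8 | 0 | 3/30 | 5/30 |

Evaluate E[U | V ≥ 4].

P(V ≥ 4) = 13/30.
Σ U·P over the event = 2·(5/30) + 4·(3/30) + 8·(5/30) = 31/15.
E[U | V ≥ 4] = (31/15) / (13/30) = 62/13.

62/13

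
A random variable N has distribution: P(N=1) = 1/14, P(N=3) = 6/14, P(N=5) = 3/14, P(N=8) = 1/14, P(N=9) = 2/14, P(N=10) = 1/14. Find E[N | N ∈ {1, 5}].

4

P(N ∈ {1, 5}) = 2/7.
Σ over the event: 1·1/14 + 5·3/14 = 8/7.
E[N | N ∈ {1, 5}] = (8/7) / (2/7) = 4.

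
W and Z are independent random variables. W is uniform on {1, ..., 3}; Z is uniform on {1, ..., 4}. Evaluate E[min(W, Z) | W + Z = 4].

4/3

Outcomes with W + Z = 4: (1,3), (2,2), (3,1), each with probability 1/12.
E[min(W, Z) | W + Z = 4] = (1 + 2 + 1) / 3 = 4/3.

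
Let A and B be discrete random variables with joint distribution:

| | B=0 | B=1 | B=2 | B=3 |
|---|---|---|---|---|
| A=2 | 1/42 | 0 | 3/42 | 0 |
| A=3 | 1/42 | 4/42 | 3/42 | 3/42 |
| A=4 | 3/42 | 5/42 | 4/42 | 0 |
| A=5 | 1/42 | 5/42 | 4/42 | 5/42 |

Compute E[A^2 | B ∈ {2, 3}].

355/22

P(B ∈ {2, 3}) = 11/21.
Summing A^2·P(A=x,B=y) over the conditioning event gives 355/42.
E[A^2 | B ∈ {2, 3}] = (355/42) / (11/21) = 355/22.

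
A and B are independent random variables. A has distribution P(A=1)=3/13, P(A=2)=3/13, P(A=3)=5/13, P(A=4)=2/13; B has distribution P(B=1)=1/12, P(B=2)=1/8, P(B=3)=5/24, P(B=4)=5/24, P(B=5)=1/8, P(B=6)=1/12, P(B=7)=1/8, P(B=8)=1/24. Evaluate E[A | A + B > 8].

P(A + B > 8) = 21/104.
Summing A·P(x,y) over outcomes with A + B > 8 gives 63/104.
E[A | A + B > 8] = (63/104) / (21/104) = 3.

3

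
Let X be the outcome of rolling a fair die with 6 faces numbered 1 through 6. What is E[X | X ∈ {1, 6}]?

P(X ∈ {1, 6}) = 1/3.
Σ over the event: 1·1/6 + 6·1/6 = 7/6.
E[X | X ∈ {1, 6}] = (7/6) / (1/3) = 7/2.

7/2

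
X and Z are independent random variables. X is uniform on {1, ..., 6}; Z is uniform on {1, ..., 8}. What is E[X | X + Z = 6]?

P(X + Z = 6) = 5/48.
Summing X·P(x,y) over outcomes with X + Z = 6 gives 5/16.
E[X | X + Z = 6] = (5/16) / (5/48) = 3.

3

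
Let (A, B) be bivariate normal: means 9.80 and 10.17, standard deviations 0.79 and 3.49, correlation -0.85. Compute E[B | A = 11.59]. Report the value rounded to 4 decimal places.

3.4484

For a bivariate normal, E[B | A=x] = μ_B + ρ·(σ_B/σ_A)·(x − μ_A).
E[B | A=11.59] = 10.17 + (-0.85)·(3.49/0.79)·(11.59 − (9.80)) = 10.17 + (-3.7551)·(1.79) = 3.4484.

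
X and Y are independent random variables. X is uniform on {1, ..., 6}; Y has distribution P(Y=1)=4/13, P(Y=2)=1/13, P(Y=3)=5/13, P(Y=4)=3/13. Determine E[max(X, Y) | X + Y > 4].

264/59

P(X + Y > 4) = 59/78.
Summing max(X,Y)·P(x,y) over outcomes with X + Y > 4 gives 44/13.
E[max(X, Y) | X + Y > 4] = (44/13) / (59/78) = 264/59.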